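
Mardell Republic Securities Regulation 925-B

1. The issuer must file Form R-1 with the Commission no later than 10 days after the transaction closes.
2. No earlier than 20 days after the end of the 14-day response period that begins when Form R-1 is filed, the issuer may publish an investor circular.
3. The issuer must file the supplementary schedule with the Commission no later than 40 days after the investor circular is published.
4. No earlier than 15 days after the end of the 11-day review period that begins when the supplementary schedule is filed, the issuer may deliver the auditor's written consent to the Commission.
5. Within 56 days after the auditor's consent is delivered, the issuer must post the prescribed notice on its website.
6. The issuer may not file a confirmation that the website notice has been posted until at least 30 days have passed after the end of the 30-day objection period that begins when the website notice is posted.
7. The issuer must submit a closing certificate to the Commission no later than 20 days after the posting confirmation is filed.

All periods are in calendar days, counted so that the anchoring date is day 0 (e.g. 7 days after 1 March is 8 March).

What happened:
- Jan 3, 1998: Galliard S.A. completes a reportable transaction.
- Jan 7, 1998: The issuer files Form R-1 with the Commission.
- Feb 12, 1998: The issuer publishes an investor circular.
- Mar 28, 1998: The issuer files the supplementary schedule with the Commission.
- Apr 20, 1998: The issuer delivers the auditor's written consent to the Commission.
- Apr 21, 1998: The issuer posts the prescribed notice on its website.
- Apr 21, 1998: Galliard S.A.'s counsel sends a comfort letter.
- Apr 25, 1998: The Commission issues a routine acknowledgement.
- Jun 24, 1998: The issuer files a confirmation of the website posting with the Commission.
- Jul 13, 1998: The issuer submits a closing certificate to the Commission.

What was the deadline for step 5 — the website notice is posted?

Jun 15, 1998

Step 5 runs from Apr 20, 1998, when the auditor's consent is delivered. 56 days after Apr 20, 1998 is Jun 15, 1998.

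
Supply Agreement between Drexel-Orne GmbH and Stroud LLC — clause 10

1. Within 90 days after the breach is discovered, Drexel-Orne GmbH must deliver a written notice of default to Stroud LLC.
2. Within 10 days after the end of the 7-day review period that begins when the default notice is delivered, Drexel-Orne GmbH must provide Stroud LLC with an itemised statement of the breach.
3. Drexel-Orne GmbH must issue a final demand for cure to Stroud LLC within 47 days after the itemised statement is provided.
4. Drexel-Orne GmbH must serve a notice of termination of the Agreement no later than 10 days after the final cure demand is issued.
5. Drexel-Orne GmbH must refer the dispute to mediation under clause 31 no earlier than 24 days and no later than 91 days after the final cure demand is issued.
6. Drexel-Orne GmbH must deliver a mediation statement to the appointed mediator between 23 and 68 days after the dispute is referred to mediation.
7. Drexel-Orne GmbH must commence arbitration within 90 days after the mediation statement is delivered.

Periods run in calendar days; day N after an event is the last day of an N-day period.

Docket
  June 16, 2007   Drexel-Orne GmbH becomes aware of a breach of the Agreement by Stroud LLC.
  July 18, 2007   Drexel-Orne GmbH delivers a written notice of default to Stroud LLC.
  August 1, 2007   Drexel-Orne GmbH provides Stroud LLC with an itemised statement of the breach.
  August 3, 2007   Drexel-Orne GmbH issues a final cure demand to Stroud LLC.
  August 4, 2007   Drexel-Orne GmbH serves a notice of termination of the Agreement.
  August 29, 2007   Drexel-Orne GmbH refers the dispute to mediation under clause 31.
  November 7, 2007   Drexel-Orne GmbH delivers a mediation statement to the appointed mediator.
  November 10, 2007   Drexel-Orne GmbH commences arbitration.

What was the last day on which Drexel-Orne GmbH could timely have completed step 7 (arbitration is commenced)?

Step 7 runs from November 7, 2007, when the mediation statement is delivered. 90 days after November 7, 2007 is February 5, 2008.

February 5, 2008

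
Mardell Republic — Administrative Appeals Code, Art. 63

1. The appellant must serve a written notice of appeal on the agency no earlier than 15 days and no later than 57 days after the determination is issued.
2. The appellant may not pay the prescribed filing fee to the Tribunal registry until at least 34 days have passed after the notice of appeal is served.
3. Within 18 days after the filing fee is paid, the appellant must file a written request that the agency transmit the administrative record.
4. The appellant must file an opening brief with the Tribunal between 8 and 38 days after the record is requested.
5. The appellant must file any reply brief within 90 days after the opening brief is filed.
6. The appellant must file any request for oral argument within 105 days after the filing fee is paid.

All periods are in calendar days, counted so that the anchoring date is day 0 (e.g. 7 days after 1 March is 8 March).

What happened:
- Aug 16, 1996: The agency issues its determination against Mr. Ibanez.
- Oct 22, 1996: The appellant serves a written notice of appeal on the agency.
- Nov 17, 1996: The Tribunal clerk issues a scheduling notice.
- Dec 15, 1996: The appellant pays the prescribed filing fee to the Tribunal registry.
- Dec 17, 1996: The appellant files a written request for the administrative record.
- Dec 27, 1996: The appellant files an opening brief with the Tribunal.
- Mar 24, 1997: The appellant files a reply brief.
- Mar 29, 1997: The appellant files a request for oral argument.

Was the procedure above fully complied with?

No

(1) the permitted window runs from Aug 16, 1996 + 15 = Aug 31, 1996 to Aug 16, 1996 + 57 = Oct 12, 1996; done Oct 22, 1996 — 10 days after the window closed.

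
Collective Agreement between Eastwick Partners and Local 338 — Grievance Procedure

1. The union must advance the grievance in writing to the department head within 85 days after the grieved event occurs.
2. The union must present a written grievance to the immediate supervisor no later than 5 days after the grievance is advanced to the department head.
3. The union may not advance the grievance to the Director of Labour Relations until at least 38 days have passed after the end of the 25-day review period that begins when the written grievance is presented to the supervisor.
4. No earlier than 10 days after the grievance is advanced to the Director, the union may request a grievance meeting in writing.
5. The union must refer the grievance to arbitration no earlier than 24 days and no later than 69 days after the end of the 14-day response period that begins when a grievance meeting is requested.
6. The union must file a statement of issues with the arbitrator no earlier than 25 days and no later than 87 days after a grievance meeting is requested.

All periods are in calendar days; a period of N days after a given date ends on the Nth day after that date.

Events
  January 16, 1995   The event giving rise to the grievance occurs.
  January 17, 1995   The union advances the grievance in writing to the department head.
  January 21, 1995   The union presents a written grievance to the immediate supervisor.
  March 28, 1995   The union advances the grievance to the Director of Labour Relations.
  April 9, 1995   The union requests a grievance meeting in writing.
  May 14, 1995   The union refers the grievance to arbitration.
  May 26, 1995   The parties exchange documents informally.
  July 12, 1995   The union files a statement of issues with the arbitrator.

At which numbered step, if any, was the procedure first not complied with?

Step 1: 85 days after January 16, 1995 (when the grieved event occurs) is April 11, 1995; completed January 17, 1995, before the deadline.
Step 2: 5 days after January 17, 1995 (when the grievance is advanced to the department head) is January 22, 1995; January 21, 1995 is within that limit.
Step 3: the earliest permitted date is 38 days after February 15, 1995 (end of the 25-day review period, which began when the written grievance is presented to the supervisor on January 21, 1995), i.e. March 25, 1995; done March 28, 1995, after the minimum wait.
Step 4: the earliest permitted date is 10 days after March 28, 1995 (when the grievance is advanced to the Director), i.e. April 7, 1995; done April 9, 1995, after the minimum wait.
Step 5: the window is 24–69 days after April 23, 1995 (end of the 14-day response period, which began when a grievance meeting is requested on April 9, 1995), so May 17, 1995 through July 1, 1995; May 14, 1995 is 3 days too early.
The analysis stops there.

Step 5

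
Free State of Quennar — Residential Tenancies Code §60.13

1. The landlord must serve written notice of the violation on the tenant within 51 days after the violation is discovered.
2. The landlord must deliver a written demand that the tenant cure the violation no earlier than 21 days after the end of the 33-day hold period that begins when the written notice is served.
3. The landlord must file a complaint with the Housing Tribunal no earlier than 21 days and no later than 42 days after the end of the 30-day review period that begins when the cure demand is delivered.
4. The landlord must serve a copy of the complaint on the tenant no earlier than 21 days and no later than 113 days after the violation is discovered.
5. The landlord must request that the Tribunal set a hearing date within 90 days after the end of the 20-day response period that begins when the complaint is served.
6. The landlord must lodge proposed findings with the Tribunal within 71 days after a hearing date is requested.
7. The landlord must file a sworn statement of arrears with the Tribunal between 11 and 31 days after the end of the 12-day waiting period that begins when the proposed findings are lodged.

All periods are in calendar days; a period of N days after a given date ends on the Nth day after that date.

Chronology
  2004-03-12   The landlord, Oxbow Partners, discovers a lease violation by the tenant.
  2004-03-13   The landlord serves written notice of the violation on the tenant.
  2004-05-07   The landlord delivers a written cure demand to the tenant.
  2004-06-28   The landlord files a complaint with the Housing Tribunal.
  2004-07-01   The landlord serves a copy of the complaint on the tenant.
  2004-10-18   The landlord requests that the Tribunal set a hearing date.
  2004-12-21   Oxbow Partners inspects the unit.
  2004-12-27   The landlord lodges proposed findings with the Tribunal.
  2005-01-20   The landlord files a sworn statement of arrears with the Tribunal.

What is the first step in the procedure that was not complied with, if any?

(1) due by 2004-03-12 + 51 days = 2004-05-02; completed 2004-03-13, before the deadline.
(2) permitted from 2004-04-15 + 21 days = 2004-05-06 onward; 2004-05-07 is on or after that date.
(3) the permitted window runs from 2004-06-06 + 21 = 2004-06-27 to 2004-06-06 + 42 = 2004-07-18; 2004-06-28 falls inside that range.
(4) the permitted window runs from 2004-03-12 + 21 = 2004-04-02 to 2004-03-12 + 113 = 2004-07-03; 2004-07-01 falls inside that range.
(5) due by 2004-07-21 + 90 days = 2004-10-19; 2004-10-18 is within that limit.
(6) due by 2004-10-18 + 71 days = 2004-12-28; completed 2004-12-27, before the deadline.
(7) the permitted window runs from 2005-01-08 + 11 = 2005-01-19 to 2005-01-08 + 31 = 2005-02-08; done 2005-01-20 — within the window.

None — every step was satisfied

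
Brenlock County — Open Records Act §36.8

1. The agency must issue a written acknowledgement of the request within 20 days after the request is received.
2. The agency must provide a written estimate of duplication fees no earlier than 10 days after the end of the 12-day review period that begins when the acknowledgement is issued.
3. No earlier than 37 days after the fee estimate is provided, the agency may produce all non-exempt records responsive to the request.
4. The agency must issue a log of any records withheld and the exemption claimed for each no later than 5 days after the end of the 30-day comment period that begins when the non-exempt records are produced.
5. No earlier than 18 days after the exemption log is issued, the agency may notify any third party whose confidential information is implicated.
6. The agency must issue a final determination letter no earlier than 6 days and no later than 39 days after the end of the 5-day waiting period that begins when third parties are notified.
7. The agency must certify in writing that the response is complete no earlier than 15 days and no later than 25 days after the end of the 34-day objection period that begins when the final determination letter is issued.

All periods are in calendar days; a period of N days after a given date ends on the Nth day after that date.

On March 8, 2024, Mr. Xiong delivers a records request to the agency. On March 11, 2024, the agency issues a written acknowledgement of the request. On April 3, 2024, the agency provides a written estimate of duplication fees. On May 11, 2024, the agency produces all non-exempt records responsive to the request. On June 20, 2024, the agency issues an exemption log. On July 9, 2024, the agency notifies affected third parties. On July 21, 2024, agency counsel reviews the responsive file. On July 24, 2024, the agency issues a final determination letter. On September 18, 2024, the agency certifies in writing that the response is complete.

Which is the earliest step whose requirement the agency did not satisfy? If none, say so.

(1) due by March 8, 2024 + 20 days = March 28, 2024; completed March 11, 2024, before the deadline.
(2) permitted from March 23, 2024 + 10 days = April 2, 2024 onward; April 3, 2024 is on or after that date.
(3) permitted from April 3, 2024 + 37 days = May 10, 2024 onward; May 11, 2024 is on or after that date.
(4) due by June 10, 2024 + 5 days = June 15, 2024; June 20, 2024 misses that deadline by 5 days.

Step 4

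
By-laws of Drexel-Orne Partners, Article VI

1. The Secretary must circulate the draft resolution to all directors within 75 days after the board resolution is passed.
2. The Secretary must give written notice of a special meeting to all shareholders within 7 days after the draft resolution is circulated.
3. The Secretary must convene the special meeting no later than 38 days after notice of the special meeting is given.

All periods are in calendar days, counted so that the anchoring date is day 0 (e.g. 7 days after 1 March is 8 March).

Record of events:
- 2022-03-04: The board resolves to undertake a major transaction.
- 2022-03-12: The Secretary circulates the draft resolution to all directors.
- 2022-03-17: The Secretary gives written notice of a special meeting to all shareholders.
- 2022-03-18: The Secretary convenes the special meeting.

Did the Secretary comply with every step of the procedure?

Yes

(1) due by 2022-03-04 + 75 days = 2022-05-18; done 2022-03-12 — timely.
(2) due by 2022-03-12 + 7 days = 2022-03-19; 2022-03-17 is within that limit.
(3) due by 2022-03-17 + 38 days = 2022-04-24; 2022-03-18 is within that limit.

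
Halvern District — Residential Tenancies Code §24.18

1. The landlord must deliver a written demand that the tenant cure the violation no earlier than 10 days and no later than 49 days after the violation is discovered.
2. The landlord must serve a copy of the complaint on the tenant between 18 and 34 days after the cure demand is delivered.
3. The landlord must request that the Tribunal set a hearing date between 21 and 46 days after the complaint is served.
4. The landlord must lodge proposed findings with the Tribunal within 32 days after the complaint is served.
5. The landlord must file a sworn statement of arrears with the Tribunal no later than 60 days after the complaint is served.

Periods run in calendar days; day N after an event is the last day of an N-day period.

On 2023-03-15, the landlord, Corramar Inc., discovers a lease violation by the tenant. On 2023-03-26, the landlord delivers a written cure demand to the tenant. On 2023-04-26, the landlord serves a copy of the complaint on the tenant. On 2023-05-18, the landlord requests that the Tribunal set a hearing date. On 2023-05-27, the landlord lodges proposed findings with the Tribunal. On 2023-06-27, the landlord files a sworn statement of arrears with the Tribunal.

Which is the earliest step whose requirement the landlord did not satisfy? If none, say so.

Step 5

(1) the permitted window runs from 2023-03-15 + 10 = 2023-03-25 to 2023-03-15 + 49 = 2023-05-03; done 2023-03-26, which is between those dates.
(2) the permitted window runs from 2023-03-26 + 18 = 2023-04-13 to 2023-03-26 + 34 = 2023-04-29; done 2023-04-26, which is between those dates.
(3) the permitted window runs from 2023-04-26 + 21 = 2023-05-17 to 2023-04-26 + 46 = 2023-06-11; done 2023-05-18, which is between those dates.
(4) due by 2023-04-26 + 32 days = 2023-05-28; 2023-05-27 is within that limit.
(5) due by 2023-04-26 + 60 days = 2023-06-25; 2023-06-27 misses that deadline by 2 days.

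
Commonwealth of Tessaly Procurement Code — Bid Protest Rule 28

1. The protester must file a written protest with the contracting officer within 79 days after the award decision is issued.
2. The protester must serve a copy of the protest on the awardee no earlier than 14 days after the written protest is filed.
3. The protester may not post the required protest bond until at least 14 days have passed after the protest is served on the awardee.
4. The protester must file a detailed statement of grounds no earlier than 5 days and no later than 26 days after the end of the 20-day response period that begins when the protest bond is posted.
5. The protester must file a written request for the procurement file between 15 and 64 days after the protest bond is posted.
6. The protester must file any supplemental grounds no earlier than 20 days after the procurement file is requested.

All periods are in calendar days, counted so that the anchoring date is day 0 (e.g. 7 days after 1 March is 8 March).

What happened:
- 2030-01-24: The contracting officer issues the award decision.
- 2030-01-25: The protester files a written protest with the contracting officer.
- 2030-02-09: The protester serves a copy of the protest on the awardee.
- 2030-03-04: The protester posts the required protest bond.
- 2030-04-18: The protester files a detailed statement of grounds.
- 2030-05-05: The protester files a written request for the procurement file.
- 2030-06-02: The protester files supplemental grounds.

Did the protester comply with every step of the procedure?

(1) due by 2030-01-24 + 79 days = 2030-04-13; done 2030-01-25 — timely.
(2) permitted from 2030-01-25 + 14 days = 2030-02-08 onward; done 2030-02-09, after the minimum wait.
(3) permitted from 2030-02-09 + 14 days = 2030-02-23 onward; done 2030-03-04 — permitted.
(4) the permitted window runs from 2030-03-24 + 5 = 2030-03-29 to 2030-03-24 + 26 = 2030-04-19; 2030-04-18 falls inside that range.
(5) the permitted window runs from 2030-03-04 + 15 = 2030-03-19 to 2030-03-04 + 64 = 2030-05-07; 2030-05-05 falls inside that range.
(6) permitted from 2030-05-05 + 20 days = 2030-05-25 onward; done 2030-06-02 — permitted.

Yes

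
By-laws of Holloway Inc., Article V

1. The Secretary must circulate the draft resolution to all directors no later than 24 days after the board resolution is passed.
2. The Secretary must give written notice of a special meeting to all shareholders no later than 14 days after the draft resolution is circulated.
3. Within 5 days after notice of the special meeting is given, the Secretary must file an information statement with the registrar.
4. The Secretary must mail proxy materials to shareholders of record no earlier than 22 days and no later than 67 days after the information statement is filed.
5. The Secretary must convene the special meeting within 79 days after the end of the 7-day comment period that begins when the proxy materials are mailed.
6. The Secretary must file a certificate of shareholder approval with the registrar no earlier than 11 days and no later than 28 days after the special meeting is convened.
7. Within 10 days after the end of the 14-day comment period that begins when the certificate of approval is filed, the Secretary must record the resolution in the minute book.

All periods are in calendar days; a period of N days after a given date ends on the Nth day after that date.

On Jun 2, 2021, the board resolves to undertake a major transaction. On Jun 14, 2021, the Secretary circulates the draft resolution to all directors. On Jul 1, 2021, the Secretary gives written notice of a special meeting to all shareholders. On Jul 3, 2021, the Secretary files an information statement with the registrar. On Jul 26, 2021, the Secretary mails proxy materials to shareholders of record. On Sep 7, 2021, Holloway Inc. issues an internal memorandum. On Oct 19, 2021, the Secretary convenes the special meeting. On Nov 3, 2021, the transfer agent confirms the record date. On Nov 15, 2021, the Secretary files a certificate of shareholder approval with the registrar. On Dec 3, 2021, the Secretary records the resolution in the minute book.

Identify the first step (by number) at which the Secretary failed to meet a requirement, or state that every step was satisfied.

Step 2

Step 1: 24 days after Jun 2, 2021 (when the board resolution is passed) is Jun 26, 2021; completed Jun 14, 2021, before the deadline.
Step 2: 14 days after Jun 14, 2021 (when the draft resolution is circulated) is Jun 28, 2021; not done until Jul 1, 2021, 3 days after the deadline.
The analysis stops there.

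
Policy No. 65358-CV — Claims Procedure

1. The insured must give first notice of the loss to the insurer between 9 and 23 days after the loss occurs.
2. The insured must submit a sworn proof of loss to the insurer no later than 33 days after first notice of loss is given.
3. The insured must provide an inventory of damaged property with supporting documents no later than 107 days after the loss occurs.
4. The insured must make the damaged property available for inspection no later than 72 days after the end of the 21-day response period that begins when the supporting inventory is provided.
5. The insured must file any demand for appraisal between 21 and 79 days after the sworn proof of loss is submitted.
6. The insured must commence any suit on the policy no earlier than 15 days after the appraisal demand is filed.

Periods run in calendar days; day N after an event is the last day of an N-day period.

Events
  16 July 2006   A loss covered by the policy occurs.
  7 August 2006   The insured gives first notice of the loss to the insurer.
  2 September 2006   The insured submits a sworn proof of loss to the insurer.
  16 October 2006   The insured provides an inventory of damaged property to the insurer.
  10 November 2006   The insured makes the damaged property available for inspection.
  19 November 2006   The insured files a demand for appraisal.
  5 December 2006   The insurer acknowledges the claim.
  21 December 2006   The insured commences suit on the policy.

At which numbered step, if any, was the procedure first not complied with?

(1) the permitted window runs from 16 July 2006 + 9 = 25 July 2006 to 16 July 2006 + 23 = 8 August 2006; done 7 August 2006, which is between those dates.
(2) due by 7 August 2006 + 33 days = 9 September 2006; 2 September 2006 is within that limit.
(3) due by 16 July 2006 + 107 days = 31 October 2006; done 16 October 2006 — timely.
(4) due by 6 November 2006 + 72 days = 17 January 2007; done 10 November 2006 — timely.
(5) the permitted window runs from 2 September 2006 + 21 = 23 September 2006 to 2 September 2006 + 79 = 20 November 2006; 19 November 2006 falls inside that range.
(6) permitted from 19 November 2006 + 15 days = 4 December 2006 onward; done 21 December 2006, after the minimum wait.

None — every step was satisfied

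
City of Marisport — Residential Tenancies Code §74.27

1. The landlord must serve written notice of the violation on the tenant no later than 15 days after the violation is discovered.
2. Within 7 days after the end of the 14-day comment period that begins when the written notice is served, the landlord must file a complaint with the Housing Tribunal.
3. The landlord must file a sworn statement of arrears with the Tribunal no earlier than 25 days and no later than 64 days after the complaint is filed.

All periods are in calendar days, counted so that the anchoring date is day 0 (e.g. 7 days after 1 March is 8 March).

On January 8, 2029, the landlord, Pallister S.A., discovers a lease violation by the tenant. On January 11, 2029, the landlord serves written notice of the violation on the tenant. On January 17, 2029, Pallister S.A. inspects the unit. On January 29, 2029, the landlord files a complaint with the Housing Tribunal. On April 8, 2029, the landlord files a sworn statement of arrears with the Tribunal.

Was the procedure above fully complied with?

(1) due by January 8, 2029 + 15 days = January 23, 2029; January 11, 2029 is within that limit.
(2) due by January 25, 2029 + 7 days = February 1, 2029; done January 29, 2029 — timely.
(3) the permitted window runs from January 29, 2029 + 25 = February 23, 2029 to January 29, 2029 + 64 = April 3, 2029; April 8, 2029 is 5 days past the end of the window.

No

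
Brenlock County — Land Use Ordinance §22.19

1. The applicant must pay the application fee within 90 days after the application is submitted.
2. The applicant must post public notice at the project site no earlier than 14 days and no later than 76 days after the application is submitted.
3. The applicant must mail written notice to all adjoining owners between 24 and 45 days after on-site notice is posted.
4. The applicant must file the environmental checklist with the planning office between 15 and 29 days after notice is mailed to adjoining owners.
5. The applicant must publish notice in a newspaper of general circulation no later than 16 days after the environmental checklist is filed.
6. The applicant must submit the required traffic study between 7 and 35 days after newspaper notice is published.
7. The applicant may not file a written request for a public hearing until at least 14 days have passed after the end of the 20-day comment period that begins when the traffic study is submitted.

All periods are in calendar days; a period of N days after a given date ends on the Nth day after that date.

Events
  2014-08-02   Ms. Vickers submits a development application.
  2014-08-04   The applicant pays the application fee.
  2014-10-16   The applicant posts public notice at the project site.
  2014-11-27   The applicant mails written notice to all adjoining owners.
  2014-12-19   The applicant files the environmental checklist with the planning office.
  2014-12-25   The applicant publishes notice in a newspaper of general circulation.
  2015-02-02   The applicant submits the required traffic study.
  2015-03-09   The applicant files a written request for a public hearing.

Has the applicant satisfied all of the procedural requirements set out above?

No

Step 1 — counting 90 days from 2014-08-02 (when the application is submitted) gives a deadline of 2014-10-31; done 2014-08-04 — timely.
Step 2 — 14 and 76 days from 2014-08-02 (when the application is submitted) are 2014-08-16 and 2014-10-17 respectively; done 2014-10-16, which is between those dates.
Step 3 — 24 and 45 days from 2014-10-16 (when on-site notice is posted) are 2014-11-09 and 2014-11-30 respectively; done 2014-11-27 — within the window.
Step 4 — 15 and 29 days from 2014-11-27 (when notice is mailed to adjoining owners) are 2014-12-12 and 2014-12-26 respectively; done 2014-12-19 — within the window.
Step 5 — counting 16 days from 2014-12-19 (when the environmental checklist is filed) gives a deadline of 2015-01-04; completed 2014-12-25, before the deadline.
Step 6 — 7 and 35 days from 2014-12-25 (when newspaper notice is published) are 2015-01-01 and 2015-01-29 respectively; 2015-02-02 is 4 days past the end of the window.
That is the first point of non-compliance.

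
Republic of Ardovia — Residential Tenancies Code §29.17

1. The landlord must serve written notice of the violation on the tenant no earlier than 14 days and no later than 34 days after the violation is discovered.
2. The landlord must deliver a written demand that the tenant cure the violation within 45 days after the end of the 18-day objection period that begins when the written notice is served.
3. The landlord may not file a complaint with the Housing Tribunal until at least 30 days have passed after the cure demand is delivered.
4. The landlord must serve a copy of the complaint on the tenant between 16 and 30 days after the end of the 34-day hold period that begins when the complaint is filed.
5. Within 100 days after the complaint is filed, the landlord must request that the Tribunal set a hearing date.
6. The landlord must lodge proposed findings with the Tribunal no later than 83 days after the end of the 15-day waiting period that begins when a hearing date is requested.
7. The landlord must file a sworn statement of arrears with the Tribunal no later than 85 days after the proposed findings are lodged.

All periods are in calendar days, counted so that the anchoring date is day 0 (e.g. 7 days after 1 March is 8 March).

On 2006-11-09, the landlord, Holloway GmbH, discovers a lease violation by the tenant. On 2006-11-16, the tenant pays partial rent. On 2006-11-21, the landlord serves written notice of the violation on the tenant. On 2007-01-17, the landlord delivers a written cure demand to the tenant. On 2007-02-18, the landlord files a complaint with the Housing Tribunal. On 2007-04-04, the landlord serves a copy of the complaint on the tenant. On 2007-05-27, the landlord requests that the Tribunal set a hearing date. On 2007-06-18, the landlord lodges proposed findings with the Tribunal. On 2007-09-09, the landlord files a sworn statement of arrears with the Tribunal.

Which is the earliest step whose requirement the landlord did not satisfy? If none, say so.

Step 1 — 14 and 34 days from 2006-11-09 (when the violation is discovered) are 2006-11-23 and 2006-12-13 respectively; done 2006-11-21 — 2 days before the window opened.

Step 1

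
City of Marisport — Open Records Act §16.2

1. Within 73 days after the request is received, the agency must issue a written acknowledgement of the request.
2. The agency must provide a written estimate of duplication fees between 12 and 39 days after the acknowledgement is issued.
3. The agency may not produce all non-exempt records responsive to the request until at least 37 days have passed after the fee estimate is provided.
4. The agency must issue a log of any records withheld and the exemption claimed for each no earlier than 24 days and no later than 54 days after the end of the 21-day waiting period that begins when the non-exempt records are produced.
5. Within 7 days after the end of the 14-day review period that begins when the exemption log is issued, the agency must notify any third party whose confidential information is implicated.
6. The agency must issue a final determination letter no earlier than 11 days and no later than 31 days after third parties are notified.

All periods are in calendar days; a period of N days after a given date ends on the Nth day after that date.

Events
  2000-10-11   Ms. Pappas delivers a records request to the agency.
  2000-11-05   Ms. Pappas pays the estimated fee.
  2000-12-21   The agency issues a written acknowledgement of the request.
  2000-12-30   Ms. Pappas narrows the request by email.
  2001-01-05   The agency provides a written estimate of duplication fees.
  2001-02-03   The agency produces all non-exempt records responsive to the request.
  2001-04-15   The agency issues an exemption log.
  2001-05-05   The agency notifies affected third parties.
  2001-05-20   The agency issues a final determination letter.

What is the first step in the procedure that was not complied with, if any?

Step 1 — counting 73 days from 2000-10-11 (when the request is received) gives a deadline of 2000-12-23; done 2000-12-21 — timely.
Step 2 — 12 and 39 days from 2000-12-21 (when the acknowledgement is issued) are 2001-01-02 and 2001-01-29 respectively; done 2001-01-05 — within the window.
Step 3 — must wait 37 days from 2001-01-05 (when the fee estimate is provided), so not before 2001-02-11; acted on 2001-02-03, 8 days prematurely.

Step 3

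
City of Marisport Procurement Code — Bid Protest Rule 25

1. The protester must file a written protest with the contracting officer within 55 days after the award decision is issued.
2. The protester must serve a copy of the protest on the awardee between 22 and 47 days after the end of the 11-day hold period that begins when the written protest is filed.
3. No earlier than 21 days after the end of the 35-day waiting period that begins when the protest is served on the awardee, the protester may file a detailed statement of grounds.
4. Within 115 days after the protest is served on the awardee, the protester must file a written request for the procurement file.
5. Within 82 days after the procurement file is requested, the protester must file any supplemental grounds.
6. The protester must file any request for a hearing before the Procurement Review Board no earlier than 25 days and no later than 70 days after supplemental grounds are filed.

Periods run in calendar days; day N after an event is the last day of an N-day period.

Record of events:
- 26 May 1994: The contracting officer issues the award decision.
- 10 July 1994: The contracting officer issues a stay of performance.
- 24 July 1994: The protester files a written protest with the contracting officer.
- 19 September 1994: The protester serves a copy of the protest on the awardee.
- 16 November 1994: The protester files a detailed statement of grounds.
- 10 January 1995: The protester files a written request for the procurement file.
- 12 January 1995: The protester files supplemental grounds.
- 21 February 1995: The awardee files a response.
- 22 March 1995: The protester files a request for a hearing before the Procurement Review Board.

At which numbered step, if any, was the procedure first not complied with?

Step 1: 55 days after 26 May 1994 (when the award decision is issued) is 20 July 1994; done 24 July 1994 — 4 days late.
No need to go further; step 1 was not satisfied.

Step 1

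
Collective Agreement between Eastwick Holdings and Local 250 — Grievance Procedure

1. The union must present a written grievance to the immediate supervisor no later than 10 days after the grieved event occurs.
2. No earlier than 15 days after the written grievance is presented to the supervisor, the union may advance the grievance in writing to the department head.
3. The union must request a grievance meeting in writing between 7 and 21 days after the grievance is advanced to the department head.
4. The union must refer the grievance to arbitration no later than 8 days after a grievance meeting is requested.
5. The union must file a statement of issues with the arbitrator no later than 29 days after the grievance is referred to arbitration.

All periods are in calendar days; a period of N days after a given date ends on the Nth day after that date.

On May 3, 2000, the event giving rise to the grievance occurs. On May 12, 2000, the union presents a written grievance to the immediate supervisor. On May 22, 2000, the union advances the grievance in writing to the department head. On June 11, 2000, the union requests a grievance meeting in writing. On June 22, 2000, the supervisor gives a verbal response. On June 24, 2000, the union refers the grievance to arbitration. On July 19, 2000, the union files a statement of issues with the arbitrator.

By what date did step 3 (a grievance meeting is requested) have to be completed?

June 12, 2000

Step 3 runs from May 22, 2000, when the grievance is advanced to the department head. The window is 7–21 days after May 22, 2000; it closes on June 12, 2000.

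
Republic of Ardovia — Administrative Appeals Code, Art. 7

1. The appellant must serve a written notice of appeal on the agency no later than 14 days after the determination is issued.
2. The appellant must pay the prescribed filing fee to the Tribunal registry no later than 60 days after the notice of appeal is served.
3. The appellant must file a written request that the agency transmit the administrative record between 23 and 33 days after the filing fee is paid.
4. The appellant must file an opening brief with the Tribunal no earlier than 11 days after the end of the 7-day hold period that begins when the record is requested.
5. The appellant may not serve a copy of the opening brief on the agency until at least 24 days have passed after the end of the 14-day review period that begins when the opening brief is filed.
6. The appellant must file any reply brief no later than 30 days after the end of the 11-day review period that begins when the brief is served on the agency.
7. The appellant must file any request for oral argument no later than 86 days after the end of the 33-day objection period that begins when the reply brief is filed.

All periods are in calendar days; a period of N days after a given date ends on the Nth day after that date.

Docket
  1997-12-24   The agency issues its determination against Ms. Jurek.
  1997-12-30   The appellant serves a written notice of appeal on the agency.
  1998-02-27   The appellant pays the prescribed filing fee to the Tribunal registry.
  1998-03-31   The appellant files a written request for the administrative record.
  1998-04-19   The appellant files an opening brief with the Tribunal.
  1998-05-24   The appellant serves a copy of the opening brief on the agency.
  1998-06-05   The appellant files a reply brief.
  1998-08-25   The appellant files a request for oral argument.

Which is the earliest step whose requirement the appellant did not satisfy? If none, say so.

Step 5

Step 1: 14 days after 1997-12-24 (when the determination is issued) is 1998-01-07; done 1997-12-30 — timely.
Step 2: 60 days after 1997-12-30 (when the notice of appeal is served) is 1998-02-28; done 1998-02-27 — timely.
Step 3: the window is 23–33 days after 1998-02-27 (when the filing fee is paid), so 1998-03-22 through 1998-04-01; 1998-03-31 falls inside that range.
Step 4: the earliest permitted date is 11 days after 1998-04-07 (end of the 7-day hold period, which began when the record is requested on 1998-03-31), i.e. 1998-04-18; 1998-04-19 is on or after that date.
Step 5: the earliest permitted date is 24 days after 1998-05-03 (end of the 14-day review period, which began when the opening brief is filed on 1998-04-19), i.e. 1998-05-27; acted on 1998-05-24, 3 days prematurely.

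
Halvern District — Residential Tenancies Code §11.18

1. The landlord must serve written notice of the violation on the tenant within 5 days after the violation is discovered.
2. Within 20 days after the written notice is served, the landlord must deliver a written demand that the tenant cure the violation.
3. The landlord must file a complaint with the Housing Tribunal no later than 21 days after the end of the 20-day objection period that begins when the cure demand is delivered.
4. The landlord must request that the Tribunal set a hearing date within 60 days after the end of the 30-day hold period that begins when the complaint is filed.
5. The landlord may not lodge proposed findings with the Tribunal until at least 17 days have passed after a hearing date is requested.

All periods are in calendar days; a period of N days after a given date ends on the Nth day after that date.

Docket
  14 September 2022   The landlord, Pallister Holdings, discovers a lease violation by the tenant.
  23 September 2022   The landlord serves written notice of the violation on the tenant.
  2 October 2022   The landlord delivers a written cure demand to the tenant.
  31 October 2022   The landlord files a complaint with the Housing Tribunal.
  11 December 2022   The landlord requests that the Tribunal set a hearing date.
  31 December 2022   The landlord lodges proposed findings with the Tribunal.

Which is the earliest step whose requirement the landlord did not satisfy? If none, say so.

Step 1: 5 days after 14 September 2022 (when the violation is discovered) is 19 September 2022; 23 September 2022 misses that deadline by 4 days.

Step 1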